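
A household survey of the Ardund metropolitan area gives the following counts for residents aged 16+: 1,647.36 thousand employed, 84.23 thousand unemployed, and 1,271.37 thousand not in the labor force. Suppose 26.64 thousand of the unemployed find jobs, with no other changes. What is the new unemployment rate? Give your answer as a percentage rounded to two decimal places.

Initially, labor force = 1,647.36 + 84.23 = 1,731.59 thousand, so u = 84.23/1,731.59 = 4.86%.
After the change, unemployed falls and employed rises by 26.64; labor force unchanged → E = 1,674.00, U = 57.59, labor force = 1,731.59 thousand.
New unemployment rate = 57.59 / 1,731.59 = 3.33%.

New unemployment rate ≈ 3.33%.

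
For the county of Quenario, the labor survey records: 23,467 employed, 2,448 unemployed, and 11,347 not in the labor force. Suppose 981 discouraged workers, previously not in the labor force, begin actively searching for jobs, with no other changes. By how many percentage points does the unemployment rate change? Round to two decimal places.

The unemployment rate changes by +3.30 percentage points.

Initially, labor force = 23,467 + 2,448 = 25,915, so u = 2,448/25,915 = 9.45%.
After the change, unemployed and labor force both rise by 981 → E = 23,467, U = 3,429, labor force = 26,896.
New unemployment rate = 3,429 / 26,896 = 12.75%.
Change = 12.75% − 9.45% = +3.30 percentage points.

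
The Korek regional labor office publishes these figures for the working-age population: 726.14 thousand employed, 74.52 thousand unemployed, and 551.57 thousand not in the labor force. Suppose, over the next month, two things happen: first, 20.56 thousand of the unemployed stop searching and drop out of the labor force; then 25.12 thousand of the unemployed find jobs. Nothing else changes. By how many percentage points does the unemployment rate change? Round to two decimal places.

The unemployment rate changes by −5.61 percentage points.

Initially, labor force = 726.14 + 74.52 = 800.66 thousand, so u = 74.52/800.66 = 9.31%.
After the first change, unemployed and labor force both fall by 20.56 → E = 726.14, U = 53.96, labor force = 780.10 thousand.
After the second change, unemployed falls and employed rises by 25.12; labor force unchanged → E = 751.26, U = 28.84, labor force = 780.10 thousand.
New unemployment rate = 28.84 / 780.10 = 3.70%.
Change = 3.70% − 9.31% = −5.61 percentage points.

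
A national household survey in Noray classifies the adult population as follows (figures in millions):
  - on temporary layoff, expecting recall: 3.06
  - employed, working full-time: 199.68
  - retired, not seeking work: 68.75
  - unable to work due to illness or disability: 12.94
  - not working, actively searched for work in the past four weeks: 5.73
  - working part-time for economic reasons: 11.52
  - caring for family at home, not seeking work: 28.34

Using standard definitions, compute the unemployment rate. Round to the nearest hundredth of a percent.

Employed = 199.68 + 11.52 = 211.20 million (anyone who worked, including part-time for economic reasons, counts as employed).
Unemployed = 3.06 + 5.73 = 8.79 million (jobless and actively searching, or on temporary layoff).
Labor force = 211.20 + 8.79 = 219.99 million.
Unemployment rate = 8.79 / 219.99 = 4.00%.

Unemployment rate ≈ 4.00%.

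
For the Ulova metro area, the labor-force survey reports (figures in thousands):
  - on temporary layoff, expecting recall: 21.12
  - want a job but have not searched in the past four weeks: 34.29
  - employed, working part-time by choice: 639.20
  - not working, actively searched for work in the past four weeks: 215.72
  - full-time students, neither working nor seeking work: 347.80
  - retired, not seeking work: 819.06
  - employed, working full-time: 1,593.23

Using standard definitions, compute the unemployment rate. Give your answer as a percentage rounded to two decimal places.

Employed = 639.20 + 1,593.23 = 2,232.43 thousand.
Unemployed = 21.12 + 215.72 = 236.84 thousand (jobless and actively searching, or on temporary layoff).
Labor force = 2,232.43 + 236.84 = 2,469.27 thousand.
Unemployment rate = 236.84 / 2,469.27 = 9.59%.

Unemployment rate ≈ 9.59%.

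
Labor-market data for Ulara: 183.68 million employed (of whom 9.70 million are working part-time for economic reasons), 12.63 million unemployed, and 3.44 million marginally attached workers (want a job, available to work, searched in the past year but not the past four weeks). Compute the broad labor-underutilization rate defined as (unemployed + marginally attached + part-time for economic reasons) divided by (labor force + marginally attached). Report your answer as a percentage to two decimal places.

Broad underutilization rate ≈ 12.90%.

Labor force = 183.68 + 12.63 = 196.31 million.
Numerator = 12.63 + 3.44 + 9.70 = 25.77 million.
Denominator = 196.31 + 3.44 = 199.75 million.
Broad rate = 25.77 / 199.75 = 12.90%.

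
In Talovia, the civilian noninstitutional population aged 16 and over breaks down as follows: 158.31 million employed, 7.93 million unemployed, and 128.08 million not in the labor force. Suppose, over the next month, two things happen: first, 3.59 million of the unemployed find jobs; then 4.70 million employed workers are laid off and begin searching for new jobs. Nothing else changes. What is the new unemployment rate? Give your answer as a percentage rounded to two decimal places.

Initially, labor force = 158.31 + 7.93 = 166.24 million, so u = 7.93/166.24 = 4.77%.
After the first change, unemployed falls and employed rises by 3.59; labor force unchanged → E = 161.90, U = 4.34, labor force = 166.24 million.
After the second change, employed falls and unemployed rises by 4.70; labor force unchanged → E = 157.20, U = 9.04, labor force = 166.24 million.
New unemployment rate = 9.04 / 166.24 = 5.44%.

New unemployment rate ≈ 5.44%.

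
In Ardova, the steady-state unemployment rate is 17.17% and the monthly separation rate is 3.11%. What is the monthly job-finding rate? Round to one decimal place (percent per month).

Job-finding rate ≈ 15.0% per month.

From u* = s/(s+f): f = s·(1−u)/u.
f = 3.11 × (1 − 0.1717) / 0.1717 = 2.5760 / 0.1717 ≈ 15.0% per month.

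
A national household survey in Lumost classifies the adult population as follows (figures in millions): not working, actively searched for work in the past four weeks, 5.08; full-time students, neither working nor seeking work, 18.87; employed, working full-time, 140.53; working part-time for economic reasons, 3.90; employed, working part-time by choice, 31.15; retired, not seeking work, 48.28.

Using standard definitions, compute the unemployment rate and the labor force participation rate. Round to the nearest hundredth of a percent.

Unemployment rate ≈ 2.81%; labor force participation rate ≈ 72.90%.

Employed = 140.53 + 3.90 + 31.15 = 175.58 million (anyone who worked, including part-time for economic reasons, counts as employed).
Unemployed = 5.08 million.
Labor force = 175.58 + 5.08 = 180.66 million.
Not in labor force = 18.87 + 48.28 = 67.15 million (those not working and not actively searching are outside the labor force).
Civilian working-age population = 180.66 + 67.15 = 247.81 million.
Unemployment rate = 5.08 / 180.66 = 2.81%.
Labor force participation rate = 180.66 / 247.81 = 72.90%.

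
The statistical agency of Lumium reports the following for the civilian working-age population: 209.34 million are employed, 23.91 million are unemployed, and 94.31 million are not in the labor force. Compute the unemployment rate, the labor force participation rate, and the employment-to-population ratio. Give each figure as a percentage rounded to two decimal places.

Unemployment rate ≈ 10.25%; labor force participation rate ≈ 71.21%; employment-population ratio ≈ 63.91%.

Labor force = employed + unemployed = 209.34 + 23.91 = 233.25 million.
Working-age population = 233.25 + 94.31 = 327.56 million.
Unemployment rate = 23.91 / 233.25 = 10.25%.
Labor force participation rate = 233.25 / 327.56 = 71.21%.
Employment-population ratio = 209.34 / 327.56 = 63.91%.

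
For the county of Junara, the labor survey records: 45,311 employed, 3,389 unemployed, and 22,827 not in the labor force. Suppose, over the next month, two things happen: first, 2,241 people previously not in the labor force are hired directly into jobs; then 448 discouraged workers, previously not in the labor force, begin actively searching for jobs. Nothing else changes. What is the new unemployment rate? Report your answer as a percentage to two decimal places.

Initially, labor force = 45,311 + 3,389 = 48,700, so u = 3,389/48,700 = 6.96%.
After the first change, employed and labor force both rise by 2,241; unemployed unchanged → E = 47,552, U = 3,389, labor force = 50,941.
After the second change, unemployed and labor force both rise by 448 → E = 47,552, U = 3,837, labor force = 51,389.
New unemployment rate = 3,837 / 51,389 = 7.47%.

New unemployment rate ≈ 7.47%.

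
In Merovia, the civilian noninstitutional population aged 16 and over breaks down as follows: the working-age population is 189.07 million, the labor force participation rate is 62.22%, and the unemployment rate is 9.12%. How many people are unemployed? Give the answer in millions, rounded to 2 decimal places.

About 10.73 million are unemployed.

Labor force = 0.6222 × 189.07 = 117.64 million.
Unemployed = 0.0912 × 117.64 ≈ 10.73 million.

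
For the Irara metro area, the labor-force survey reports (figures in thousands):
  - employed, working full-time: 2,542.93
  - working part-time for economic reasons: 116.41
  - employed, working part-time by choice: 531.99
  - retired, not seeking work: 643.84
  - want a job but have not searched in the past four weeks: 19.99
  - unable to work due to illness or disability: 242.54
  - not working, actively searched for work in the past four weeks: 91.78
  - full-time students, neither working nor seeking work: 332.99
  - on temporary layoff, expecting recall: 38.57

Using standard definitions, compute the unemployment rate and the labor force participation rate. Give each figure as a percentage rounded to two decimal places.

Unemployment rate ≈ 3.92%; labor force participation rate ≈ 72.83%.

Employed = 2,542.93 + 116.41 + 531.99 = 3,191.33 thousand (anyone who worked, including part-time for economic reasons, counts as employed).
Unemployed = 91.78 + 38.57 = 130.35 thousand (jobless and actively searching, or on temporary layoff).
Labor force = 3,191.33 + 130.35 = 3,321.68 thousand.
Not in labor force = 643.84 + 19.99 + 242.54 + 332.99 = 1,239.36 thousand (those not working and not actively searching are outside the labor force — including those who want a job but have given up searching).
Civilian working-age population = 3,321.68 + 1,239.36 = 4,561.04 thousand.
Unemployment rate = 130.35 / 3,321.68 = 3.92%.
Labor force participation rate = 3,321.68 / 4,561.04 = 72.83%.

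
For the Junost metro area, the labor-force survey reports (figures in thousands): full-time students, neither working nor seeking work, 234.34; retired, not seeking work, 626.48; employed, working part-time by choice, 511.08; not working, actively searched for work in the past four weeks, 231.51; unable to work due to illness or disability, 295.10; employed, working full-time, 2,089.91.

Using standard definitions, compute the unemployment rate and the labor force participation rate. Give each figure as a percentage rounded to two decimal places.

Unemployment rate ≈ 8.17%; labor force participation rate ≈ 71.02%.

Employed = 511.08 + 2,089.91 = 2,600.99 thousand.
Unemployed = 231.51 thousand.
Labor force = 2,600.99 + 231.51 = 2,832.50 thousand.
Not in labor force = 234.34 + 626.48 + 295.10 = 1,155.92 thousand (those not working and not actively searching are outside the labor force).
Civilian working-age population = 2,832.50 + 1,155.92 = 3,988.42 thousand.
Unemployment rate = 231.51 / 2,832.50 = 8.17%.
Labor force participation rate = 2,832.50 / 3,988.42 = 71.02%.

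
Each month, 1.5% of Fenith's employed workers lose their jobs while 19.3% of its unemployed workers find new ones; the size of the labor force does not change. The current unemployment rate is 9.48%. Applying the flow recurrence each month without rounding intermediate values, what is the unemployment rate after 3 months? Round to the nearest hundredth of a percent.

Unemployment rate after three months ≈ 8.34%.

With a fixed labor force, u_{t+1} = u_t + s·(1−u_t) − f·u_t = u_t·(1−s−f) + s.
Here 1−s−f = 0.792 and s = 0.015.
u_1 = 0.094800 × 0.792 + 0.015 = 0.090082.
u_2 = 0.090082 × 0.792 + 0.015 = 0.086345.
u_3 = 0.086345 × 0.792 + 0.015 = 0.083385.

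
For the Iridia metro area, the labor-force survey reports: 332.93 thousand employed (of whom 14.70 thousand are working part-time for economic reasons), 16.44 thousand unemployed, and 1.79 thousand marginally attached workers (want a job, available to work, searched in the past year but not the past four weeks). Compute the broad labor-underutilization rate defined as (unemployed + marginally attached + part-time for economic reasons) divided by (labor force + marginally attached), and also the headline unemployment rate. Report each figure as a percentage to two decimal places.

Labor force = 332.93 + 16.44 = 349.37 thousand.
Numerator = 16.44 + 1.79 + 14.70 = 32.93 thousand.
Denominator = 349.37 + 1.79 = 351.16 thousand.
Broad rate = 32.93 / 351.16 = 9.38%.
Headline unemployment rate = 16.44 / 349.37 = 4.71%.

Broad underutilization rate ≈ 9.38%; headline unemployment rate ≈ 4.71%.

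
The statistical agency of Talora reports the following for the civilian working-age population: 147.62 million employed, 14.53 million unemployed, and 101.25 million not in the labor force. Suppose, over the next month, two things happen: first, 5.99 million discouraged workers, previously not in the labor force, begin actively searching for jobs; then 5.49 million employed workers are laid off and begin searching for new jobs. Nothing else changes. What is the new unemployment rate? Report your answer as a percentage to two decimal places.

Initially, labor force = 147.62 + 14.53 = 162.15 million, so u = 14.53/162.15 = 8.96%.
After the first change, unemployed and labor force both rise by 5.99 → E = 147.62, U = 20.52, labor force = 168.14 million.
After the second change, employed falls and unemployed rises by 5.49; labor force unchanged → E = 142.13, U = 26.01, labor force = 168.14 million.
New unemployment rate = 26.01 / 168.14 = 15.47%.

New unemployment rate ≈ 15.47%.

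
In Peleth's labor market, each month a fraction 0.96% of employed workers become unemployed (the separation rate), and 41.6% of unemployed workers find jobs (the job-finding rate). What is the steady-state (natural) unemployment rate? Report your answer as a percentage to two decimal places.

At steady state the flows balance: s·E = f·U, so U/(E+U) = s/(s+f).
u* = 0.96 / (0.96 + 41.6) = 0.96 / 42.56 = 2.26%.

Steady-state unemployment rate ≈ 2.26%.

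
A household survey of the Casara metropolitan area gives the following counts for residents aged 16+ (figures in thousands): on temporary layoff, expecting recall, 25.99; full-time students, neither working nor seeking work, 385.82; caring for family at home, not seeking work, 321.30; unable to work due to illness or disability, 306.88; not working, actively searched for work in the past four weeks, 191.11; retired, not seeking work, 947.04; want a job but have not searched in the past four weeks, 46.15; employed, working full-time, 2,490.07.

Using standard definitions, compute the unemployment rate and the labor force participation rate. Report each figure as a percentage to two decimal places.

Unemployment rate ≈ 8.02%; labor force participation rate ≈ 57.42%.

Employed = 2,490.07 thousand.
Unemployed = 25.99 + 191.11 = 217.10 thousand (jobless and actively searching, or on temporary layoff).
Labor force = 2,490.07 + 217.10 = 2,707.17 thousand.
Not in labor force = 385.82 + 321.30 + 306.88 + 947.04 + 46.15 = 2,007.19 thousand (those not working and not actively searching are outside the labor force — including those who want a job but have given up searching).
Civilian working-age population = 2,707.17 + 2,007.19 = 4,714.36 thousand.
Unemployment rate = 217.10 / 2,707.17 = 8.02%.
Labor force participation rate = 2,707.17 / 4,714.36 = 57.42%.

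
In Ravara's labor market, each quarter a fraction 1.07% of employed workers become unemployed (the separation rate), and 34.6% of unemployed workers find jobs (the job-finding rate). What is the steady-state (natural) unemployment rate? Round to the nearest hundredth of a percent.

Steady-state unemployment rate ≈ 3.00%.

At steady state the flows balance: s·E = f·U, so U/(E+U) = s/(s+f).
u* = 1.07 / (1.07 + 34.6) = 1.07 / 35.67 = 3.00%.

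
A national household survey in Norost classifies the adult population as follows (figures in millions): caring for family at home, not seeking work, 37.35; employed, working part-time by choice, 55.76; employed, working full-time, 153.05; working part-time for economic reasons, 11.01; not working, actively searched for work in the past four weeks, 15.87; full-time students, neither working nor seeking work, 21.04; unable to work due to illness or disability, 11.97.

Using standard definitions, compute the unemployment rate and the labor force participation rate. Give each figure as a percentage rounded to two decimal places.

Unemployment rate ≈ 6.73%; labor force participation rate ≈ 77.01%.

Employed = 55.76 + 153.05 + 11.01 = 219.82 million (anyone who worked, including part-time for economic reasons, counts as employed).
Unemployed = 15.87 million.
Labor force = 219.82 + 15.87 = 235.69 million.
Not in labor force = 37.35 + 21.04 + 11.97 = 70.36 million (those not working and not actively searching are outside the labor force).
Civilian working-age population = 235.69 + 70.36 = 306.05 million.
Unemployment rate = 15.87 / 235.69 = 6.73%.
Labor force participation rate = 235.69 / 306.05 = 77.01%.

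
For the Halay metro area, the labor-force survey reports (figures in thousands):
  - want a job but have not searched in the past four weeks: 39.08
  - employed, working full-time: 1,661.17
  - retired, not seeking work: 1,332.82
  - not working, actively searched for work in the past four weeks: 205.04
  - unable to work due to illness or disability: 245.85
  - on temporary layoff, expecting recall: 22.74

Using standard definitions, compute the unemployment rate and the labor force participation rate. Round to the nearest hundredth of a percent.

Unemployment rate ≈ 12.06%; labor force participation rate ≈ 53.87%.

Employed = 1,661.17 thousand.
Unemployed = 205.04 + 22.74 = 227.78 thousand (jobless and actively searching, or on temporary layoff).
Labor force = 1,661.17 + 227.78 = 1,888.95 thousand.
Not in labor force = 39.08 + 1,332.82 + 245.85 = 1,617.75 thousand (those not working and not actively searching are outside the labor force — including those who want a job but have given up searching).
Civilian working-age population = 1,888.95 + 1,617.75 = 3,506.70 thousand.
Unemployment rate = 227.78 / 1,888.95 = 12.06%.
Labor force participation rate = 1,888.95 / 3,506.70 = 53.87%.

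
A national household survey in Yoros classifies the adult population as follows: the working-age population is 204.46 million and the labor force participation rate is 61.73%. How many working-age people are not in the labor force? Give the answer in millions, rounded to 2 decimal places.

About 78.25 million are not in the labor force.

Share not in the labor force = 1 − 0.6173 = 0.3827.
Not in labor force = 0.3827 × 204.46 ≈ 78.25 million.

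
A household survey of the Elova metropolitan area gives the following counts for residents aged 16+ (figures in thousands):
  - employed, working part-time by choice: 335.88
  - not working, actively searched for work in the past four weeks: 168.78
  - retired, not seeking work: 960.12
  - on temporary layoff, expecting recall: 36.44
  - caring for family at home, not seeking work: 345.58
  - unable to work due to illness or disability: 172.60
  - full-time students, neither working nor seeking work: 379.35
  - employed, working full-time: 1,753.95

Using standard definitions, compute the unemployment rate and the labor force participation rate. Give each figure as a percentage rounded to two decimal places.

Unemployment rate ≈ 8.94%; labor force participation rate ≈ 55.27%.

Employed = 335.88 + 1,753.95 = 2,089.83 thousand.
Unemployed = 168.78 + 36.44 = 205.22 thousand (jobless and actively searching, or on temporary layoff).
Labor force = 2,089.83 + 205.22 = 2,295.05 thousand.
Not in labor force = 960.12 + 345.58 + 172.60 + 379.35 = 1,857.65 thousand (those not working and not actively searching are outside the labor force).
Civilian working-age population = 2,295.05 + 1,857.65 = 4,152.70 thousand.
Unemployment rate = 205.22 / 2,295.05 = 8.94%.
Labor force participation rate = 2,295.05 / 4,152.70 = 55.27%.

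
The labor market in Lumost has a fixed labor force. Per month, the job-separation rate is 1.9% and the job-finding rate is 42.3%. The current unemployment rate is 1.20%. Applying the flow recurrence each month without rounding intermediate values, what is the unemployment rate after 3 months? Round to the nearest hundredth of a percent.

With a fixed labor force, u_{t+1} = u_t + s·(1−u_t) − f·u_t = u_t·(1−s−f) + s.
Here 1−s−f = 0.558 and s = 0.019.
u_1 = 0.012000 × 0.558 + 0.019 = 0.025696.
u_2 = 0.025696 × 0.558 + 0.019 = 0.033338.
u_3 = 0.033338 × 0.558 + 0.019 = 0.037603.

Unemployment rate after three months ≈ 3.76%.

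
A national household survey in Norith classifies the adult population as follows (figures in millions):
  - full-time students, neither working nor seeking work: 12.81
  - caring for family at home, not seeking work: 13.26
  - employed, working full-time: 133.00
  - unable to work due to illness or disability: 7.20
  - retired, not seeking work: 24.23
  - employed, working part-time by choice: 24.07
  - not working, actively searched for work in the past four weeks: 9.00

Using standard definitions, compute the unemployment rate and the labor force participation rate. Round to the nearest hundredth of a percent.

Unemployment rate ≈ 5.42%; labor force participation rate ≈ 74.28%.

Employed = 133.00 + 24.07 = 157.07 million.
Unemployed = 9.00 million.
Labor force = 157.07 + 9.00 = 166.07 million.
Not in labor force = 12.81 + 13.26 + 7.20 + 24.23 = 57.50 million (those not working and not actively searching are outside the labor force).
Civilian working-age population = 166.07 + 57.50 = 223.57 million.
Unemployment rate = 9.00 / 166.07 = 5.42%.
Labor force participation rate = 166.07 / 223.57 = 74.28%.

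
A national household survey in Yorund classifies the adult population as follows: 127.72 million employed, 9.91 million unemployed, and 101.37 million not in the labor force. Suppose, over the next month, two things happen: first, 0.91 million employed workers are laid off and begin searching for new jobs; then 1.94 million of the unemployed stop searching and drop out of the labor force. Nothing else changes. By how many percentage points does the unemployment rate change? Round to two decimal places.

Initially, labor force = 127.72 + 9.91 = 137.63 million, so u = 9.91/137.63 = 7.20%.
After the first change, employed falls and unemployed rises by 0.91; labor force unchanged → E = 126.81, U = 10.82, labor force = 137.63 million.
After the second change, unemployed and labor force both fall by 1.94 → E = 126.81, U = 8.88, labor force = 135.69 million.
New unemployment rate = 8.88 / 135.69 = 6.54%.
Change = 6.54% − 7.20% = −0.66 percentage points.

The unemployment rate changes by −0.66 percentage points.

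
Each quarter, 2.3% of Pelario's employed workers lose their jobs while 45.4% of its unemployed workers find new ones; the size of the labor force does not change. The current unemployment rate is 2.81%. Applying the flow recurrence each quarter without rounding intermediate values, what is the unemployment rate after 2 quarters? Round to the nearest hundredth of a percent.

With a fixed labor force, u_{t+1} = u_t + s·(1−u_t) − f·u_t = u_t·(1−s−f) + s.
Here 1−s−f = 0.523 and s = 0.023.
u_1 = 0.028100 × 0.523 + 0.023 = 0.037696.
u_2 = 0.037696 × 0.523 + 0.023 = 0.042715.

Unemployment rate after two quarters ≈ 4.27%.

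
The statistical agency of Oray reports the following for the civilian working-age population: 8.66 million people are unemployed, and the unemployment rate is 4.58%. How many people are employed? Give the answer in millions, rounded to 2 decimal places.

Labor force = U / u = 8.66 / 0.0458 ≈ 189.08 million.
Employed = labor force − unemployed = 189.08 − 8.66 = 180.42 million.

About 180.42 million are employed.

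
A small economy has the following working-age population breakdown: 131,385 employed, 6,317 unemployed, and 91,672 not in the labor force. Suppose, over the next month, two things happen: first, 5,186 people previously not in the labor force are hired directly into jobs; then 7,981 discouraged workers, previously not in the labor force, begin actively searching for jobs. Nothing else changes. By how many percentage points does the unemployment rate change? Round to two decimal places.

The unemployment rate changes by +4.89 percentage points.

Initially, labor force = 131,385 + 6,317 = 137,702, so u = 6,317/137,702 = 4.59%.
After the first change, employed and labor force both rise by 5,186; unemployed unchanged → E = 136,571, U = 6,317, labor force = 142,888.
After the second change, unemployed and labor force both rise by 7,981 → E = 136,571, U = 14,298, labor force = 150,869.
New unemployment rate = 14,298 / 150,869 = 9.48%.
Change = 9.48% − 4.59% = +4.89 percentage points.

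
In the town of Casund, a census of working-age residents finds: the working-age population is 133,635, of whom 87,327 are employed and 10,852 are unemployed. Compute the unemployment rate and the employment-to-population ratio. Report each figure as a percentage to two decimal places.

Labor force = employed + unemployed = 87,327 + 10,852 = 98,179.
Unemployment rate = 10,852 / 98,179 = 11.05%.
Employment-population ratio = 87,327 / 133,635 = 65.35%.

Unemployment rate ≈ 11.05%; employment-population ratio ≈ 65.35%.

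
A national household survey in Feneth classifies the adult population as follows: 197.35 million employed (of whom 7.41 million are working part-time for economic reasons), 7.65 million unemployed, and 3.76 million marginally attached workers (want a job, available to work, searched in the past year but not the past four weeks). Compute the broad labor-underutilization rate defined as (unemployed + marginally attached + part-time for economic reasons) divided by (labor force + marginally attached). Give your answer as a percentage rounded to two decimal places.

Broad underutilization rate ≈ 9.02%.

Labor force = 197.35 + 7.65 = 205.00 million.
Numerator = 7.65 + 3.76 + 7.41 = 18.82 million.
Denominator = 205.00 + 3.76 = 208.76 million.
Broad rate = 18.82 / 208.76 = 9.02%.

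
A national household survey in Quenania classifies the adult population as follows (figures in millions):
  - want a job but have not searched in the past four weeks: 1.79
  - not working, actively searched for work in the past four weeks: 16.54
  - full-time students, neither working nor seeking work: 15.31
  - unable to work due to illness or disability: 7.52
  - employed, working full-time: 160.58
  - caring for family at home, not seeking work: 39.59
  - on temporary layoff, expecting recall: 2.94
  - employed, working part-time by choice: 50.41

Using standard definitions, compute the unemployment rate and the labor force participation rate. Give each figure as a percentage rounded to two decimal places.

Employed = 160.58 + 50.41 = 210.99 million.
Unemployed = 16.54 + 2.94 = 19.48 million (jobless and actively searching, or on temporary layoff).
Labor force = 210.99 + 19.48 = 230.47 million.
Not in labor force = 1.79 + 15.31 + 7.52 + 39.59 = 64.21 million (those not working and not actively searching are outside the labor force — including those who want a job but have given up searching).
Civilian working-age population = 230.47 + 64.21 = 294.68 million.
Unemployment rate = 19.48 / 230.47 = 8.45%.
Labor force participation rate = 230.47 / 294.68 = 78.21%.

Unemployment rate ≈ 8.45%; labor force participation rate ≈ 78.21%.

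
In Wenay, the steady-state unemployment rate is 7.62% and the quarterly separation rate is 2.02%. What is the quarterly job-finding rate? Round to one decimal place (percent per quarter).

Job-finding rate ≈ 24.5% per quarter.

From u* = s/(s+f): f = s·(1−u)/u.
f = 2.02 × (1 − 0.0762) / 0.0762 = 1.8661 / 0.0762 ≈ 24.5% per quarter.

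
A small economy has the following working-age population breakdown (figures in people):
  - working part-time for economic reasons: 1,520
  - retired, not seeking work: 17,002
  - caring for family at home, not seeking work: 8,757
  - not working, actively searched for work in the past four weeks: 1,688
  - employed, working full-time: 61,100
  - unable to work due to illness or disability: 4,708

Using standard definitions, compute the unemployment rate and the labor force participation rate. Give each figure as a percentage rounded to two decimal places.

Employed = 1,520 + 61,100 = 62,620 (anyone who worked, including part-time for economic reasons, counts as employed).
Unemployed = 1,688.
Labor force = 62,620 + 1,688 = 64,308.
Not in labor force = 17,002 + 8,757 + 4,708 = 30,467 (those not working and not actively searching are outside the labor force).
Civilian working-age population = 64,308 + 30,467 = 94,775.
Unemployment rate = 1,688 / 64,308 = 2.62%.
Labor force participation rate = 64,308 / 94,775 = 67.85%.

Unemployment rate ≈ 2.62%; labor force participation rate ≈ 67.85%.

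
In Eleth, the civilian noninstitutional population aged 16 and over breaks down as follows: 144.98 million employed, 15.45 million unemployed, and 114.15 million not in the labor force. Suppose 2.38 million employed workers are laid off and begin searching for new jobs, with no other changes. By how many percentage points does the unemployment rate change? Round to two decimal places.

The unemployment rate changes by +1.48 percentage points.

Initially, labor force = 144.98 + 15.45 = 160.43 million, so u = 15.45/160.43 = 9.63%.
After the change, employed falls and unemployed rises by 2.38; labor force unchanged → E = 142.60, U = 17.83, labor force = 160.43 million.
New unemployment rate = 17.83 / 160.43 = 11.11%.
Change = 11.11% − 9.63% = +1.48 percentage points.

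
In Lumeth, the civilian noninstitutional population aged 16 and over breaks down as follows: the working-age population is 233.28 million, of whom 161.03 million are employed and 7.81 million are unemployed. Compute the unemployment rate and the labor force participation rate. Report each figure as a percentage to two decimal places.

Labor force = employed + unemployed = 161.03 + 7.81 = 168.84 million.
Unemployment rate = 7.81 / 168.84 = 4.63%.
Labor force participation rate = 168.84 / 233.28 = 72.38%.

Unemployment rate ≈ 4.63%; labor force participation rate ≈ 72.38%.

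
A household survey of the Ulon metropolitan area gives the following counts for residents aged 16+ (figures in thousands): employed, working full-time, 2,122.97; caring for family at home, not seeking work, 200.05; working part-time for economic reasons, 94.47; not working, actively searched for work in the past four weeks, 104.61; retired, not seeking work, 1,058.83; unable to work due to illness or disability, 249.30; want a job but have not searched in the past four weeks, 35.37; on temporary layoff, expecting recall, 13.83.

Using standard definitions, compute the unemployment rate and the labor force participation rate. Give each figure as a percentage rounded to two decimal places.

Employed = 2,122.97 + 94.47 = 2,217.44 thousand (anyone who worked, including part-time for economic reasons, counts as employed).
Unemployed = 104.61 + 13.83 = 118.44 thousand (jobless and actively searching, or on temporary layoff).
Labor force = 2,217.44 + 118.44 = 2,335.88 thousand.
Not in labor force = 200.05 + 1,058.83 + 249.30 + 35.37 = 1,543.55 thousand (those not working and not actively searching are outside the labor force — including those who want a job but have given up searching).
Civilian working-age population = 2,335.88 + 1,543.55 = 3,879.43 thousand.
Unemployment rate = 118.44 / 2,335.88 = 5.07%.
Labor force participation rate = 2,335.88 / 3,879.43 = 60.21%.

Unemployment rate ≈ 5.07%; labor force participation rate ≈ 60.21%.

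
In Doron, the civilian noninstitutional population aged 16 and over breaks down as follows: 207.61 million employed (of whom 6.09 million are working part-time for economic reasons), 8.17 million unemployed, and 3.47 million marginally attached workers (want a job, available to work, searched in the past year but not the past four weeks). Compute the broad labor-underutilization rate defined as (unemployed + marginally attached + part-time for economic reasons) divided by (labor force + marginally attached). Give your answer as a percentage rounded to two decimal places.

Broad underutilization rate ≈ 8.09%.

Labor force = 207.61 + 8.17 = 215.78 million.
Numerator = 8.17 + 3.47 + 6.09 = 17.73 million.
Denominator = 215.78 + 3.47 = 219.25 million.
Broad rate = 17.73 / 219.25 = 8.09%.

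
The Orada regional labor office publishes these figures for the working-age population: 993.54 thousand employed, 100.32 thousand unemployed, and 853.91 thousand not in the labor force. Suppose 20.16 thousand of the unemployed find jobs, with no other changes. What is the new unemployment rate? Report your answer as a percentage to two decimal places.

New unemployment rate ≈ 7.33%.

Initially, labor force = 993.54 + 100.32 = 1,093.86 thousand, so u = 100.32/1,093.86 = 9.17%.
After the change, unemployed falls and employed rises by 20.16; labor force unchanged → E = 1,013.70, U = 80.16, labor force = 1,093.86 thousand.
New unemployment rate = 80.16 / 1,093.86 = 7.33%.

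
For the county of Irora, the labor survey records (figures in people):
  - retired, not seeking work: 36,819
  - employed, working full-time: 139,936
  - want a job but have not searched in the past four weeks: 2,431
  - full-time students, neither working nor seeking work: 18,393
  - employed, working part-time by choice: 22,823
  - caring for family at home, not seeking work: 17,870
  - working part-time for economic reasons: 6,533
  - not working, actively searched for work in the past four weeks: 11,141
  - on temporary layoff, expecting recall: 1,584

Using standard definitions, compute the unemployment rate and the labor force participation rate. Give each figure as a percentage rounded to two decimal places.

Unemployment rate ≈ 6.99%; labor force participation rate ≈ 70.68%.

Employed = 139,936 + 22,823 + 6,533 = 169,292 (anyone who worked, including part-time for economic reasons, counts as employed).
Unemployed = 11,141 + 1,584 = 12,725 (jobless and actively searching, or on temporary layoff).
Labor force = 169,292 + 12,725 = 182,017.
Not in labor force = 36,819 + 2,431 + 18,393 + 17,870 = 75,513 (those not working and not actively searching are outside the labor force — including those who want a job but have given up searching).
Civilian working-age population = 182,017 + 75,513 = 257,530.
Unemployment rate = 12,725 / 182,017 = 6.99%.
Labor force participation rate = 182,017 / 257,530 = 70.68%.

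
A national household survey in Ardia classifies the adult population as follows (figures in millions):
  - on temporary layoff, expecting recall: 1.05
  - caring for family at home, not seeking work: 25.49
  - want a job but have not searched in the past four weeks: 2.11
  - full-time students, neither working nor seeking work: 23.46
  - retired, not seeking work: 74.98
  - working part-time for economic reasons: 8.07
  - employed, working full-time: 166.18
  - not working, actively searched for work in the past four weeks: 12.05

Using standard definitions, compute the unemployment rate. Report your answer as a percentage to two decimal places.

Employed = 8.07 + 166.18 = 174.25 million (anyone who worked, including part-time for economic reasons, counts as employed).
Unemployed = 1.05 + 12.05 = 13.10 million (jobless and actively searching, or on temporary layoff).
Labor force = 174.25 + 13.10 = 187.35 million.
Unemployment rate = 13.10 / 187.35 = 6.99%.

Unemployment rate ≈ 6.99%.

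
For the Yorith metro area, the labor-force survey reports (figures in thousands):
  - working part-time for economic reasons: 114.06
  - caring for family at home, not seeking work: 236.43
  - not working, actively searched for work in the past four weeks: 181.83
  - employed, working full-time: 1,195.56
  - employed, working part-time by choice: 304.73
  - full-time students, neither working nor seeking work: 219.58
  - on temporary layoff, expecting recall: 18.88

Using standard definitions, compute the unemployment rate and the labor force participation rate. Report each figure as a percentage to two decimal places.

Employed = 114.06 + 1,195.56 + 304.73 = 1,614.35 thousand (anyone who worked, including part-time for economic reasons, counts as employed).
Unemployed = 181.83 + 18.88 = 200.71 thousand (jobless and actively searching, or on temporary layoff).
Labor force = 1,614.35 + 200.71 = 1,815.06 thousand.
Not in labor force = 236.43 + 219.58 = 456.01 thousand (those not working and not actively searching are outside the labor force).
Civilian working-age population = 1,815.06 + 456.01 = 2,271.07 thousand.
Unemployment rate = 200.71 / 1,815.06 = 11.06%.
Labor force participation rate = 1,815.06 / 2,271.07 = 79.92%.

Unemployment rate ≈ 11.06%; labor force participation rate ≈ 79.92%.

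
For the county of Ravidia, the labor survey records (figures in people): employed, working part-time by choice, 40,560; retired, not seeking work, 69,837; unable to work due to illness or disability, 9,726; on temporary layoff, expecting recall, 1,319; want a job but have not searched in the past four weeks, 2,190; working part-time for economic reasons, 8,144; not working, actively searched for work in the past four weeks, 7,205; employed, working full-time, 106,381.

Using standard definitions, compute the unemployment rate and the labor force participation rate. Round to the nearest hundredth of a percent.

Unemployment rate ≈ 5.21%; labor force participation rate ≈ 66.68%.

Employed = 40,560 + 8,144 + 106,381 = 155,085 (anyone who worked, including part-time for economic reasons, counts as employed).
Unemployed = 1,319 + 7,205 = 8,524 (jobless and actively searching, or on temporary layoff).
Labor force = 155,085 + 8,524 = 163,609.
Not in labor force = 69,837 + 9,726 + 2,190 = 81,753 (those not working and not actively searching are outside the labor force — including those who want a job but have given up searching).
Civilian working-age population = 163,609 + 81,753 = 245,362.
Unemployment rate = 8,524 / 163,609 = 5.21%.
Labor force participation rate = 163,609 / 245,362 = 66.68%.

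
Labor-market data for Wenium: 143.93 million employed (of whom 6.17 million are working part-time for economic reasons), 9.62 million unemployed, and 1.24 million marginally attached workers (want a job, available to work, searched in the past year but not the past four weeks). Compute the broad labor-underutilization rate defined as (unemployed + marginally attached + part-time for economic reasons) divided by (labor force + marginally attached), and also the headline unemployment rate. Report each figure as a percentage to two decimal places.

Labor force = 143.93 + 9.62 = 153.55 million.
Numerator = 9.62 + 1.24 + 6.17 = 17.03 million.
Denominator = 153.55 + 1.24 = 154.79 million.
Broad rate = 17.03 / 154.79 = 11.00%.
Headline unemployment rate = 9.62 / 153.55 = 6.27%.

Broad underutilization rate ≈ 11.00%; headline unemployment rate ≈ 6.27%.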